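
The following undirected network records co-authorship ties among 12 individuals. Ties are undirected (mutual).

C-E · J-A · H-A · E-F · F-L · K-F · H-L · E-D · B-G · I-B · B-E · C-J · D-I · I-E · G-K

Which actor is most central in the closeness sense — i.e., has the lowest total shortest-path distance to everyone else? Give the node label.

E

Farness (sum of distances to all others) for each node — A:33, B:25, C:24, D:28, E:19, F:21, G:30, H:31, I:26, J:29, K:28, L:26.
The smallest farness is 19, for E, so E has the highest closeness.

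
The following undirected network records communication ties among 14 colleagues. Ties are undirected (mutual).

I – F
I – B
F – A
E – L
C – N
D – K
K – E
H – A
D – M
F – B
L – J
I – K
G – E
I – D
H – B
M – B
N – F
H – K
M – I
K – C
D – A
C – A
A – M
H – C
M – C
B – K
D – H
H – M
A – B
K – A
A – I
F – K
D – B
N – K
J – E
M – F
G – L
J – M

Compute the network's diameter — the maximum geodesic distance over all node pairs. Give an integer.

3

Eccentricity of each node (its greatest distance to any other): A:3, B:3, C:3, D:3, E:2, F:3, G:3, H:3, I:3, J:3, K:2, L:3, M:3, N:3.
The maximum eccentricity is 3, realized for instance by the pair L–A via L – J – M – A. So the diameter is 3.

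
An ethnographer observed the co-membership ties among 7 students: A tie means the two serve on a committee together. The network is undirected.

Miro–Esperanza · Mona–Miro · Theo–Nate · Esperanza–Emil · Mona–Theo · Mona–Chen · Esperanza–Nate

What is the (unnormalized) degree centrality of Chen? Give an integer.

1

Chen is directly tied to Mona. That is 1 neighbor, so the degree of Chen is 1.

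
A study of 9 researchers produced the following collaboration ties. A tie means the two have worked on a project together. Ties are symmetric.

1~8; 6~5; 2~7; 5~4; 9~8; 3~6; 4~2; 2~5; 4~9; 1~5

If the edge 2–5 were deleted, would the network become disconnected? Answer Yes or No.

No

Even without that edge, 2 still reaches 5 via 2 – 4 – 5, so the network stays connected. Not a bridge.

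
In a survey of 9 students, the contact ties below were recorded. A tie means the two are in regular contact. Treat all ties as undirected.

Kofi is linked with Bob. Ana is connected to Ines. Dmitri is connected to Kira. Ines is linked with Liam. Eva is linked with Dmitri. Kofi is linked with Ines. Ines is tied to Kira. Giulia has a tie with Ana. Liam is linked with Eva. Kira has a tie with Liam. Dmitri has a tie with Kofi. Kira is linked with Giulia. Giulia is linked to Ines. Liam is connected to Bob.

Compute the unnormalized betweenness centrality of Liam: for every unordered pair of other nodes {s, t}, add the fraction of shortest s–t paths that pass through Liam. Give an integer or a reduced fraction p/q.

41/6

Pairs whose geodesics pass through Liam — Eva–Kira: 1/2; Eva–Ana: 1; Eva–Bob: 1; Eva–Giulia: 2/3; Eva–Ines: 1; Kira–Bob: 1; Ana–Bob: 1/2; Bob–Giulia: 2/3; Bob–Ines: 1/2.
All other pairs contribute 0.
Summing the contributions gives betweenness(Liam) = 41/6.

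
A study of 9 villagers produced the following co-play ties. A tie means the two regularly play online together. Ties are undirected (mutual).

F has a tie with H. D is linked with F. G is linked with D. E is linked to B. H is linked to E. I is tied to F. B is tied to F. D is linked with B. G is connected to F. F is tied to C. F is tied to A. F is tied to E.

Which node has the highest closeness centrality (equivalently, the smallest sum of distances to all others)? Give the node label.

Farness (sum of distances to all others) for each node — A:15, B:13, C:15, D:13, E:13, F:8, G:14, H:14, I:15.
The smallest farness is 8, for F, so F has the highest closeness.

F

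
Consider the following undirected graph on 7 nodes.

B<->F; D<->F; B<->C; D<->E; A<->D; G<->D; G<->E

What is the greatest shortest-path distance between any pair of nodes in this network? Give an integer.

Eccentricity of each node (its greatest distance to any other): A:4, B:3, C:4, D:3, E:4, F:2, G:4.
The maximum eccentricity is 4, realized for instance by the pair E–C via E – D – F – B – C. So the diameter is 4.

4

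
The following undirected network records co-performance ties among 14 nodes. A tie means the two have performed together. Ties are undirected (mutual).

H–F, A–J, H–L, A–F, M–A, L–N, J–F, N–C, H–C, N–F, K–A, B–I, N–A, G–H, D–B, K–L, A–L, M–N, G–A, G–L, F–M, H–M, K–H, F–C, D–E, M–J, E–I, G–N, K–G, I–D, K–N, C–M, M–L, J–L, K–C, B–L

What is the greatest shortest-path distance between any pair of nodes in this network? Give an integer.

5

Eccentricity of each node (its greatest distance to any other): A:4, B:3, C:5, D:4, E:5, F:5, G:4, H:4, I:4, J:4, K:4, L:3, M:4, N:4.
The maximum eccentricity is 5, realized for instance by the pair F–E via F – M – L – B – I – E. So the diameter is 5.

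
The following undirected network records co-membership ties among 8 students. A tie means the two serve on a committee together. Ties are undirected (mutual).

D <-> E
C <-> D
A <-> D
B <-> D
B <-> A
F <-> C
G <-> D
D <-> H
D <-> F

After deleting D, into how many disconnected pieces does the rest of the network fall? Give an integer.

Without D, the remaining ties split the others into: {H}; {C, F}; {A, B}; {E}; {G}.
That's 5 separate components.

5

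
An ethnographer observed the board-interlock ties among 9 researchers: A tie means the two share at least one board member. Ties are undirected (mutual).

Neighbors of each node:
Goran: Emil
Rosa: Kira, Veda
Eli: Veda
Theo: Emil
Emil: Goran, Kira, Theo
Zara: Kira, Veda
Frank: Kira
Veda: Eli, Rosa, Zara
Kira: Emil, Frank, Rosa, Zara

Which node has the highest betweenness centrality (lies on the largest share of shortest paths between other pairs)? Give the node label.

Kira

Unnormalized betweenness of each node: Eli:0, Emil:13, Frank:0, Goran:0, Kira:39/2, Rosa:5, Theo:0, Veda:15/2, Zara:5.
Kira has the largest value, 39/2, making it the main broker — the node through which the most shortest paths run.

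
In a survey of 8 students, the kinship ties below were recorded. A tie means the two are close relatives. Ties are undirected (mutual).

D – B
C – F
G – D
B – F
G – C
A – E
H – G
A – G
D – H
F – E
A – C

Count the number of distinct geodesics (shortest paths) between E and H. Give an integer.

1

The shortest distance is 3, and the only length-3 path is E–A–G–H. So there is exactly 1 shortest path.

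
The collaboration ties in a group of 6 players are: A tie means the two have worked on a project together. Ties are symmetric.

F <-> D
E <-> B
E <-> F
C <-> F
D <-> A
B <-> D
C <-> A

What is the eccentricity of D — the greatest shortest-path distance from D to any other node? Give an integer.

Distances from D: A:1, B:1, C:2, E:2, F:1.
The largest is 2 (to C and E), so the eccentricity of D is 2.

2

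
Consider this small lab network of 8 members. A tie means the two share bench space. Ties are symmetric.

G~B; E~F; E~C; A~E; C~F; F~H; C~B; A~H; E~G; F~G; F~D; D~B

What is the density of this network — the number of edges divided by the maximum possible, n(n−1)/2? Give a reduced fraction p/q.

3/7

There are 12 edges and 8 nodes, so the maximum possible is C(8,2) = 28.
Density = 12/28 = 3/7.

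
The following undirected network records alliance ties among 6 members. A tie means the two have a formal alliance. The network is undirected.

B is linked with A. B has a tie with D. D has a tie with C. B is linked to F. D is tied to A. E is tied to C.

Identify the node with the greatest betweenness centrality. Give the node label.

D

Unnormalized betweenness of each node: A:0, B:4, C:4, D:6, E:0, F:0.
D has the largest value, 6, making it the main broker — the node through which the most shortest paths run.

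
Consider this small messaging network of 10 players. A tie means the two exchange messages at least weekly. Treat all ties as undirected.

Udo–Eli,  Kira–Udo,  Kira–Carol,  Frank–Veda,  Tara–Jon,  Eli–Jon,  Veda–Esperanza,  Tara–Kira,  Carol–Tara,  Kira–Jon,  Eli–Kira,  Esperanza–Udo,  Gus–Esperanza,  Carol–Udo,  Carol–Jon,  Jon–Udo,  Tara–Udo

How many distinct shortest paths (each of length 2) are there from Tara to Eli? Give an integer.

The shortest distance is 2. The length-2 paths are: Tara–Kira–Eli; Tara–Udo–Eli; Tara–Jon–Eli.
That gives 3 distinct shortest paths.

3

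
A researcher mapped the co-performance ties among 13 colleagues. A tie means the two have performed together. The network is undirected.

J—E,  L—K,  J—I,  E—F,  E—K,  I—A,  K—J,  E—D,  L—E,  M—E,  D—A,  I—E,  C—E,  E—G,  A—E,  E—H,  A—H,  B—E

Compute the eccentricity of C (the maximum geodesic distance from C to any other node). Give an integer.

Distances from C: A:2, B:2, D:2, E:1, F:2, G:2, H:2, I:2, J:2, K:2, L:2, M:2.
The largest is 2 (to K, L, D, M, B, J, F, I, G, H, and A), so the eccentricity of C is 2.

2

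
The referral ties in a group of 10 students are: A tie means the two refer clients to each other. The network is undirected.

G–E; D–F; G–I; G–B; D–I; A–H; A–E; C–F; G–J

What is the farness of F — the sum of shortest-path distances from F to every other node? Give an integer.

30

Distances from F: A:5, B:4, C:1, D:1, E:4, G:3, H:6, I:2, J:4.
Sum = 5 + 4 + 1 + 1 + 4 + 3 + 6 + 2 + 4 = 30.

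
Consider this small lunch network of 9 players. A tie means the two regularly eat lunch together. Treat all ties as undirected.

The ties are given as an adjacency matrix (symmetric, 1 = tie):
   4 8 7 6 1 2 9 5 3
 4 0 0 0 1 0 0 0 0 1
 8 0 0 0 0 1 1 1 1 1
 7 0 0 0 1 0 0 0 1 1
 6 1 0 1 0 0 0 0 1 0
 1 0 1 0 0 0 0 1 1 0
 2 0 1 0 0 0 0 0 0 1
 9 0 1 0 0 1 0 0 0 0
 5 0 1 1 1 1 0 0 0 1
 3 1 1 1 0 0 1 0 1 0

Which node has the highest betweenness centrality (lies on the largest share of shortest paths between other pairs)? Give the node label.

3

Unnormalized betweenness of each node: 1:4/3, 2:0, 3:31/4, 4:7/12, 5:43/6, 6:4/3, 7:7/12, 8:29/4, 9:0.
3 has the largest value, 31/4, making it the main broker — the node through which the most shortest paths run.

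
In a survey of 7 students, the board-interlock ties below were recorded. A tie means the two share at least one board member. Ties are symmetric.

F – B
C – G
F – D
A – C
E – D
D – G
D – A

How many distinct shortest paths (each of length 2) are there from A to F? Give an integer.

1

The shortest distance is 2, and the only length-2 path is A–D–F. So there is exactly 1 shortest path.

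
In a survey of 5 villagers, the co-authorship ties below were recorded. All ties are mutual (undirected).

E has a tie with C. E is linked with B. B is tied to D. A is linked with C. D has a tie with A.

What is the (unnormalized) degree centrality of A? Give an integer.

A is directly tied to C and D. That is 2 neighbors, so the degree of A is 2.

2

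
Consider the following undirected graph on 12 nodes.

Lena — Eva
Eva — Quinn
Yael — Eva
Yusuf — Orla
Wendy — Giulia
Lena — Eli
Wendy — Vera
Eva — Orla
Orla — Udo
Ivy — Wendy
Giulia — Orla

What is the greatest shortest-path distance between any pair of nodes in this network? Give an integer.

6

Eccentricity of each node (its greatest distance to any other): Eli:6, Eva:4, Giulia:4, Ivy:6, Lena:5, Orla:3, Quinn:5, Udo:4, Vera:6, Wendy:5, Yael:5, Yusuf:4.
The maximum eccentricity is 6, realized for instance by the pair Eli–Ivy via Eli – Lena – Eva – Orla – Giulia – Wendy – Ivy. So the diameter is 6.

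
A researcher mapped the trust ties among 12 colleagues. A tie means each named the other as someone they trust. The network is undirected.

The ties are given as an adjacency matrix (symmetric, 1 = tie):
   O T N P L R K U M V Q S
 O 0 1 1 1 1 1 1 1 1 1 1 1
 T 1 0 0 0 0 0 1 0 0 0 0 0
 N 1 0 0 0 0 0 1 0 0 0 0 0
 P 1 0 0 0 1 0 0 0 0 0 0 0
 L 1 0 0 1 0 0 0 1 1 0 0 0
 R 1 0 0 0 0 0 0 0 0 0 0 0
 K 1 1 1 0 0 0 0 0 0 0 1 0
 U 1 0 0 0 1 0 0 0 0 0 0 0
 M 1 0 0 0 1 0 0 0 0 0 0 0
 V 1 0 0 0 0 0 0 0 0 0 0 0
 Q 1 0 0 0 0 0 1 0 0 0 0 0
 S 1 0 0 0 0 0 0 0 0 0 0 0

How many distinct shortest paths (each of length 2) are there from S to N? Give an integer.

The shortest distance is 2, and the only length-2 path is S–O–N. So there is exactly 1 shortest path.

1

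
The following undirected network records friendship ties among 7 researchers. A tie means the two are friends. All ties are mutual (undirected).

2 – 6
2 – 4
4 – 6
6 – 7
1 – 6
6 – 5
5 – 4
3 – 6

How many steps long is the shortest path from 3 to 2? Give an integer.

One shortest route is 3 – 6 – 2, which uses 2 edges, and 3 and 2 are not directly tied, so nothing shorter exists. So d(3,2) = 2.

2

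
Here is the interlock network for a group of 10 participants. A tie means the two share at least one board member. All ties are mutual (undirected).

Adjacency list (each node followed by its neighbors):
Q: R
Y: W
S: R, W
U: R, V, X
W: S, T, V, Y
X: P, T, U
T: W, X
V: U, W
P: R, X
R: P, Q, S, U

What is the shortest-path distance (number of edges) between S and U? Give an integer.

One shortest route is S – R – U, which uses 2 edges, and S and U are not directly tied, so nothing shorter exists. So d(S,U) = 2.

2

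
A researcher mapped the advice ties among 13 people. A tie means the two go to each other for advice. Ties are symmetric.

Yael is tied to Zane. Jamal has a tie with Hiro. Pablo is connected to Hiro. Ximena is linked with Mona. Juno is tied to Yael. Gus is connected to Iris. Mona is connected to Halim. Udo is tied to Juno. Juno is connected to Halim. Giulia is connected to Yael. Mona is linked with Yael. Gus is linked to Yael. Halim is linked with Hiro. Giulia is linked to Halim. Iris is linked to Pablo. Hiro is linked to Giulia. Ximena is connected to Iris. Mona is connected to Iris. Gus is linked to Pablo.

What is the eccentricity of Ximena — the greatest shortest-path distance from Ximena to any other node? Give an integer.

Distances from Ximena: Giulia:3, Gus:2, Halim:2, Hiro:3, Iris:1, Jamal:4, Juno:3, Mona:1, Pablo:2, Udo:4, Yael:2, Zane:3.
The largest is 4 (to Udo and Jamal), so the eccentricity of Ximena is 4.

4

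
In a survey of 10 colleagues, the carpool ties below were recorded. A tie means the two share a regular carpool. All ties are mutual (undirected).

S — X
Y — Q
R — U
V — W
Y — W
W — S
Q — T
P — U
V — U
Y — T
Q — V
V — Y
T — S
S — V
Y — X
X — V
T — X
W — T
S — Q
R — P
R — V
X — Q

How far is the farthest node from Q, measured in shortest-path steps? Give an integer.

3

Distances from Q: P:3, R:2, S:1, T:1, U:2, V:1, W:2, X:1, Y:1.
The largest is 3 (to P), so the eccentricity of Q is 3.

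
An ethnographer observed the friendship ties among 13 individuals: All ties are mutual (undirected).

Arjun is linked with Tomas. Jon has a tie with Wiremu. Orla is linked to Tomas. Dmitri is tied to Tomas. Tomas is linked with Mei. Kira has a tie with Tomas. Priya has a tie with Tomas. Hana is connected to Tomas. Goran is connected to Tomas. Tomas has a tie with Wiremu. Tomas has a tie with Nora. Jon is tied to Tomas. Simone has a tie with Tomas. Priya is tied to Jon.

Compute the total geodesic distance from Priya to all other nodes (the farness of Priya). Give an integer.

22

Distances from Priya: Arjun:2, Dmitri:2, Goran:2, Hana:2, Jon:1, Kira:2, Mei:2, Nora:2, Orla:2, Simone:2, Tomas:1, Wiremu:2.
Sum = 2 + 2 + 2 + 2 + 1 + 2 + 2 + 2 + 2 + 2 + 1 + 2 = 22.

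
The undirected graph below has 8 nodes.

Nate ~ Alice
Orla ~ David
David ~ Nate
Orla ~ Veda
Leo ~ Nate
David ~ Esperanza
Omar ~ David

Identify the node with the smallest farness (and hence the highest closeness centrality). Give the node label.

David

Farness (sum of distances to all others) for each node — Alice:18, David:10, Esperanza:16, Leo:18, Nate:12, Omar:16, Orla:14, Veda:20.
The smallest farness is 10, for David, so David has the highest closeness.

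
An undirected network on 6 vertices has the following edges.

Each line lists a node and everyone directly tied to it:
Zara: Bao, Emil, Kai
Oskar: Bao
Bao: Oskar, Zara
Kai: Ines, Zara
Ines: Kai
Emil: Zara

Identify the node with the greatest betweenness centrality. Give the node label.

Unnormalized betweenness of each node: Bao:4, Emil:0, Ines:0, Kai:4, Oskar:0, Zara:8.
Zara has the largest value, 8, making it the main broker — the node through which the most shortest paths run.

Zara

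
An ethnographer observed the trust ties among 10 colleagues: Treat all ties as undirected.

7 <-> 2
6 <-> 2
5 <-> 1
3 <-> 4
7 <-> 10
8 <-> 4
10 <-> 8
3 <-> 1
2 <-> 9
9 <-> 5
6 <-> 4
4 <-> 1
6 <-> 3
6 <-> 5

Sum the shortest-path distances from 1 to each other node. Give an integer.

19

Distances from 1: 2:3, 3:1, 4:1, 5:1, 6:2, 7:4, 8:2, 9:2, 10:3.
Sum = 3 + 1 + 1 + 1 + 2 + 4 + 2 + 2 + 3 = 19.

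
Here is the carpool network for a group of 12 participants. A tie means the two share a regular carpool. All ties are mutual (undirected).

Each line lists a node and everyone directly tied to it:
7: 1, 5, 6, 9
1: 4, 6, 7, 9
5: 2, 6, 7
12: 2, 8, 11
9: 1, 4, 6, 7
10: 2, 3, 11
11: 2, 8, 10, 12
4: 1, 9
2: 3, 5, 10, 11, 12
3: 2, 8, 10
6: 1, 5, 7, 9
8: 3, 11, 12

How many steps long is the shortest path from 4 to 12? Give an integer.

One shortest route is 4 – 1 – 6 – 5 – 2 – 12, which uses 5 edges, and at distance 4 from 4 we only reach {2}, which does not include 12. So d(4,12) = 5.

5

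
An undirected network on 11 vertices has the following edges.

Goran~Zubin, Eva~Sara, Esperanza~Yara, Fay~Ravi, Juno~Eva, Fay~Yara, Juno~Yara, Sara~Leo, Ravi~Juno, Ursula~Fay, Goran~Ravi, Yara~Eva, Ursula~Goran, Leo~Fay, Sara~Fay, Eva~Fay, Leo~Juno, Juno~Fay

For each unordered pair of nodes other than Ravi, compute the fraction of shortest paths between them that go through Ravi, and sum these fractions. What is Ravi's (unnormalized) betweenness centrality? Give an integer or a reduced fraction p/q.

Pairs whose geodesics pass through Ravi — Goran–Esperanza: 2/3; Goran–Juno: 1; Goran–Sara: 1/2; Goran–Leo: 2/3; Goran–Fay: 1/2; Goran–Eva: 2/3; Goran–Yara: 2/3; Zubin–Esperanza: 2/3; Zubin–Juno: 1; Zubin–Sara: 1/2; Zubin–Leo: 2/3; Zubin–Fay: 1/2; Zubin–Eva: 2/3; Zubin–Yara: 2/3.
All other pairs contribute 0.
Summing the contributions gives betweenness(Ravi) = 28/3.

28/3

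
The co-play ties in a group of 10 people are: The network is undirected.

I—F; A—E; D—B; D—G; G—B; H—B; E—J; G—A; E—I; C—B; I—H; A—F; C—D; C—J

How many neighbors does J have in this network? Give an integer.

2

J is directly tied to C and E. That is 2 neighbors, so the degree of J is 2.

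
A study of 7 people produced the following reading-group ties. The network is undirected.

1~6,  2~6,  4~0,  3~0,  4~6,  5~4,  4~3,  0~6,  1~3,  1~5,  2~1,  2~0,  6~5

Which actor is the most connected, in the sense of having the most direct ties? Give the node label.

6

Degrees — 0:4, 1:4, 2:3, 3:3, 4:4, 5:3, 6:5.
The maximum is 5, attained only by 6.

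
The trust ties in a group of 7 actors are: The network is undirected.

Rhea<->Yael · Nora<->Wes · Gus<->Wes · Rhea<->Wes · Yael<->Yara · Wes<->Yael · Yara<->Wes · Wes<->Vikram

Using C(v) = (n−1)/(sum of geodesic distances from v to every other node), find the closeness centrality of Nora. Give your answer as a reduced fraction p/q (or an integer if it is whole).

Distances from Nora: Gus:2, Rhea:2, Vikram:2, Wes:1, Yael:2, Yara:2. Sum = 11.
n = 7, so closeness = 6/11.

6/11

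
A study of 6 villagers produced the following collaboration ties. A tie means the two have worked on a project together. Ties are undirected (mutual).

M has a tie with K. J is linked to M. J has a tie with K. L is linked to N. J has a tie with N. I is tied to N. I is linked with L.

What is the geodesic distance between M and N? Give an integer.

2

One shortest route is M – J – N, which uses 2 edges, and M and N are not directly tied, so nothing shorter exists. So d(M,N) = 2.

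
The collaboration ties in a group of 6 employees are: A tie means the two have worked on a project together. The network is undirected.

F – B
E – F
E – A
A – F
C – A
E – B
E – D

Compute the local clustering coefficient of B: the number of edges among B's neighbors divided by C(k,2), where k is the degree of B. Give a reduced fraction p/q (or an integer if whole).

1

B's neighbors: E and F (k = 2).
Possible neighbor pairs: C(2,2) = 1. Edges among them: E–F → e = 1.
Clustering(B) = 1/1.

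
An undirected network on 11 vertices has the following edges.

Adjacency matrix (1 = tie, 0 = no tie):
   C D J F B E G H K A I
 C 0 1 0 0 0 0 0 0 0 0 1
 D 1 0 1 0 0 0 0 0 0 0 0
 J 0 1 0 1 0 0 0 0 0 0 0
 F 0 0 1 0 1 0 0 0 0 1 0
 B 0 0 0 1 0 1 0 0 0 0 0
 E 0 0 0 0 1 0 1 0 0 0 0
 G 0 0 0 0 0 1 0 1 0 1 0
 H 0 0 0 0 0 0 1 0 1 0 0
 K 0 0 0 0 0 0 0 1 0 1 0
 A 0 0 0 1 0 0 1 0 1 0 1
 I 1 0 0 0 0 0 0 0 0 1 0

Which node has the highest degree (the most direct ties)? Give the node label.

Degrees — A:4, B:2, C:2, D:2, E:2, F:3, G:3, H:2, I:2, J:2, K:2.
The maximum is 4, attained only by A.

A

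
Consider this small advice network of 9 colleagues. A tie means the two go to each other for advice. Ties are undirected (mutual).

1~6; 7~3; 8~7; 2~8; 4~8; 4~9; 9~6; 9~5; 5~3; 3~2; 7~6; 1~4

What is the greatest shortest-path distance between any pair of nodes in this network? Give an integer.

3

Eccentricity of each node (its greatest distance to any other): 1:3, 2:3, 3:3, 4:3, 5:3, 6:3, 7:2, 8:3, 9:3.
The maximum eccentricity is 3, realized for instance by the pair 4–3 via 4 – 8 – 7 – 3. So the diameter is 3.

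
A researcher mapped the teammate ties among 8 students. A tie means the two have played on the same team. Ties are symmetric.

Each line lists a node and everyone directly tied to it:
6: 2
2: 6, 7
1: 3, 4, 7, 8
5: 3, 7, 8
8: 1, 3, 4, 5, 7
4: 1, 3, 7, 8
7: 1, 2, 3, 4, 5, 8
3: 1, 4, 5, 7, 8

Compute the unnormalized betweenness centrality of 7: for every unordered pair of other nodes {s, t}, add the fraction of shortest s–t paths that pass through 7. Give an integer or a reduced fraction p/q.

Pairs whose geodesics pass through 7 — 5–4: 1/3; 5–1: 1/3; 5–6: 1; 5–2: 1; 3–6: 1; 3–2: 1; 4–6: 1; 4–2: 1; 1–6: 1; 1–2: 1; 8–6: 1; 8–2: 1.
All other pairs contribute 0.
Summing the contributions gives betweenness(7) = 32/3.

32/3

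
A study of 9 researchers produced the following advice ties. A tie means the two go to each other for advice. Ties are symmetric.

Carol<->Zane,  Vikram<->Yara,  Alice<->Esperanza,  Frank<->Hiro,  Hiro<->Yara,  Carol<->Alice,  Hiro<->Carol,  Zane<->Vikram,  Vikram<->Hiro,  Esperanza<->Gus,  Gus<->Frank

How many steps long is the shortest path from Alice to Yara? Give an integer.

3

One shortest route is Alice – Carol – Hiro – Yara, which uses 3 edges, and at distance 2 from Alice we only reach {Gus, Hiro, Zane}, which does not include Yara. So d(Alice,Yara) = 3.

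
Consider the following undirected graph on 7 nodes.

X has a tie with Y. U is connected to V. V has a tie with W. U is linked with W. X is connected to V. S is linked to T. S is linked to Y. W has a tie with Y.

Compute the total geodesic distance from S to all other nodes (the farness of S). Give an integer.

Distances from S: T:1, U:3, V:3, W:2, X:2, Y:1.
Sum = 1 + 3 + 3 + 2 + 2 + 1 = 12.

12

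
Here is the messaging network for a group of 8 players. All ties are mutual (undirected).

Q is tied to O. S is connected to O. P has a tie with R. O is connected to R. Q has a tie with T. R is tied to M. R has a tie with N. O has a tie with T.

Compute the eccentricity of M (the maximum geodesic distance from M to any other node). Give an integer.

3

Distances from M: N:2, O:2, P:2, Q:3, R:1, S:3, T:3.
The largest is 3 (to S, Q, and T), so the eccentricity of M is 3.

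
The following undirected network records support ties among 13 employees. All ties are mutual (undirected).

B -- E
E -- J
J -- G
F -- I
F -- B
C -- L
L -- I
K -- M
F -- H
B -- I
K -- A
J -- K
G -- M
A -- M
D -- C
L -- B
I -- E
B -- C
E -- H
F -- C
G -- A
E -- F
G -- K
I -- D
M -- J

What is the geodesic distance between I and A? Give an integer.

4

One shortest route is I – E – J – K – A, which uses 4 edges, and at distance 3 from I we only reach {G, K, M}, which does not include A. So d(I,A) = 4.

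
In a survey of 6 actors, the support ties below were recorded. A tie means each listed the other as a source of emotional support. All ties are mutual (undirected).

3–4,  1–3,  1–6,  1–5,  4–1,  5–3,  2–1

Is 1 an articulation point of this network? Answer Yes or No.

Yes

Removing 1 leaves {3, 4, and 5} with no path to {2}, so the network splits into 3 components. 1 is a cut vertex.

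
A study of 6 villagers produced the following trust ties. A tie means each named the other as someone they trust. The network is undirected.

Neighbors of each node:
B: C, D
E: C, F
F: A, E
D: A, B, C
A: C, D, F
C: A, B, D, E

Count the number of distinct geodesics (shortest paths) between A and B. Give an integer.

The shortest distance is 2. The length-2 paths are: A–C–B; A–D–B.
That gives 2 distinct shortest paths.

2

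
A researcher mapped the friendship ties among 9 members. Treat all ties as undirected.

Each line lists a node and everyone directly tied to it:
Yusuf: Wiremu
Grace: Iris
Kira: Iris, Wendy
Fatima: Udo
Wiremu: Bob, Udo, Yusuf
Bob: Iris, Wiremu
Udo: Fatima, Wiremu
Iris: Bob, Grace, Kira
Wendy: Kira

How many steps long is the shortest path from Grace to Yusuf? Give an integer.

One shortest route is Grace – Iris – Bob – Wiremu – Yusuf, which uses 4 edges, and at distance 3 from Grace we only reach {Wendy, Wiremu}, which does not include Yusuf. So d(Grace,Yusuf) = 4.

4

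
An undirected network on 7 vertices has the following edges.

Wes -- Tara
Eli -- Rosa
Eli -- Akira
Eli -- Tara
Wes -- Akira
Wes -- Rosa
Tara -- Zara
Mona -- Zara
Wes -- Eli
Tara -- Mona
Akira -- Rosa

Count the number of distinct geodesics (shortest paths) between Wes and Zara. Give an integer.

The shortest distance is 2, and the only length-2 path is Wes–Tara–Zara. So there is exactly 1 shortest path.

1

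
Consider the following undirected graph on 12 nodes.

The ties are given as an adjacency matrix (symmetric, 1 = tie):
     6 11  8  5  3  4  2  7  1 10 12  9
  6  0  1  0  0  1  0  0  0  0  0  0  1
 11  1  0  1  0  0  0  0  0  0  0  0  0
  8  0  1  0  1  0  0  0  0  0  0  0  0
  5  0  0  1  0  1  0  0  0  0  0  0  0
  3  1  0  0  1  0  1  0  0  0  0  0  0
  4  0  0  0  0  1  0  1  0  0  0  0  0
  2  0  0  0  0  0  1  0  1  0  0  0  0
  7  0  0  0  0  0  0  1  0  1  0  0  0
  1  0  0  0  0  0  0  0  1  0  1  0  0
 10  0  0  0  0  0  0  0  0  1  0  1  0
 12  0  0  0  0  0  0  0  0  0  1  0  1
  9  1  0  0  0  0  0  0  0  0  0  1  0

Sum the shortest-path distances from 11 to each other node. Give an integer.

32

Distances from 11: 1:5, 2:4, 3:2, 4:3, 5:2, 6:1, 7:5, 8:1, 9:2, 10:4, 12:3.
Sum = 5 + 4 + 2 + 3 + 2 + 1 + 5 + 1 + 2 + 4 + 3 = 32.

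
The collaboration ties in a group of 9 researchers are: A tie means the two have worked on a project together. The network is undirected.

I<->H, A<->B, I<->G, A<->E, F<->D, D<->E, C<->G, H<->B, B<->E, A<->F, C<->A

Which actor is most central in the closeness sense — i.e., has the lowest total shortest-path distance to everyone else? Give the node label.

Farness (sum of distances to all others) for each node — A:13, B:14, C:16, D:20, E:15, F:18, G:19, H:17, I:20.
The smallest farness is 13, for A, so A has the highest closeness.

A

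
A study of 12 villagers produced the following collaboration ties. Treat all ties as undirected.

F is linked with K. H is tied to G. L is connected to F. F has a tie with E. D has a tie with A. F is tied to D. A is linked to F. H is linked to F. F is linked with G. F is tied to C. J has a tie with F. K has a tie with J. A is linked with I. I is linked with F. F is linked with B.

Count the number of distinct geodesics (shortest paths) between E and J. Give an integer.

1

The shortest distance is 2, and the only length-2 path is E–F–J. So there is exactly 1 shortest path.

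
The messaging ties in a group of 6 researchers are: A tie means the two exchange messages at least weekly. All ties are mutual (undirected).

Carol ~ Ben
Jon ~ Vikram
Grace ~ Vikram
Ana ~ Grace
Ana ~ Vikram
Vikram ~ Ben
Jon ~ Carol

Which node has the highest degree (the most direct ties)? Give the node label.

Vikram

Degrees — Ana:2, Ben:2, Carol:2, Grace:2, Jon:2, Vikram:4.
The maximum is 4, attained only by Vikram.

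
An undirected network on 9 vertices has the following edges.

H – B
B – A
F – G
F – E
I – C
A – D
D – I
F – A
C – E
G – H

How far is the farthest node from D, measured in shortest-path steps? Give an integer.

Distances from D: A:1, B:2, C:2, E:3, F:2, G:3, H:3, I:1.
The largest is 3 (to E, H, and G), so the eccentricity of D is 3.

3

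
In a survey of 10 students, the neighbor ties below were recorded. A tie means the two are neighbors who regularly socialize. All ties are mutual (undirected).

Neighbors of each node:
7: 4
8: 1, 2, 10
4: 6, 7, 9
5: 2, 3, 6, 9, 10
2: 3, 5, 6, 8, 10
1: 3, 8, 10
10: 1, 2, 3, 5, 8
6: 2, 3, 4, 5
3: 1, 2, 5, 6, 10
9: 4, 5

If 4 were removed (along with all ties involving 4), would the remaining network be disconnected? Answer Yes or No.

Removing 4 leaves {7} with no path to {1, 2, 3, 5, 6, 8, 9, and 10}, so the network splits into 2 components. 4 is a cut vertex.

Yes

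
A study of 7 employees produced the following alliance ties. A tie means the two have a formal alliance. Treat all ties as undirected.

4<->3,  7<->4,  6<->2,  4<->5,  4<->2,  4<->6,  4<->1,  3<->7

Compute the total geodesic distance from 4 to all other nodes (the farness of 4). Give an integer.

Distances from 4: 1:1, 2:1, 3:1, 5:1, 6:1, 7:1.
Sum = 1 + 1 + 1 + 1 + 1 + 1 = 6.

6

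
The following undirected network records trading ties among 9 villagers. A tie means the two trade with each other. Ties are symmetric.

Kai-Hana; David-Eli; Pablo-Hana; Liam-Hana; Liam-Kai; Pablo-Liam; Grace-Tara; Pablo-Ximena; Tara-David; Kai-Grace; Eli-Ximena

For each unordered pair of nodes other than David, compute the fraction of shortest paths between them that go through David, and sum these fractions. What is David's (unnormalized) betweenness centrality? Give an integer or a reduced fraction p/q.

Pairs whose geodesics pass through David — Eli–Kai: 1/3; Eli–Grace: 1; Eli–Tara: 1; Ximena–Grace: 1/3; Ximena–Tara: 1; Pablo–Tara: 1/3.
All other pairs contribute 0.
Summing the contributions gives betweenness(David) = 4.

4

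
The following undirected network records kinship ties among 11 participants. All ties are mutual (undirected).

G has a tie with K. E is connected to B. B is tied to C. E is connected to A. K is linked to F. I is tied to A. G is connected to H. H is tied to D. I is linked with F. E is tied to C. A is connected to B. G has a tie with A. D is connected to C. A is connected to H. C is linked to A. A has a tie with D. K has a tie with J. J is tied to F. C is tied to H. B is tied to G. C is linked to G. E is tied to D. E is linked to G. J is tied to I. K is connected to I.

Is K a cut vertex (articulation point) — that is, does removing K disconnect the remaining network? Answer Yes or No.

Even without K, every remaining node can still reach every other (the residual graph is connected), so K is not a cut vertex.

No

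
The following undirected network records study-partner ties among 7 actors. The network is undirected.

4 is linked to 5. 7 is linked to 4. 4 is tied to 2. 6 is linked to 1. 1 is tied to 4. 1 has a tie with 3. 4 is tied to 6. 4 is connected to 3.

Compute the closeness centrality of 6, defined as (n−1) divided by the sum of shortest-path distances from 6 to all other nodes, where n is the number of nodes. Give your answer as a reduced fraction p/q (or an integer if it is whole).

Distances from 6: 1:1, 2:2, 3:2, 4:1, 5:2, 7:2. Sum = 10.
n = 7, so closeness = 6/10 = 3/5.

3/5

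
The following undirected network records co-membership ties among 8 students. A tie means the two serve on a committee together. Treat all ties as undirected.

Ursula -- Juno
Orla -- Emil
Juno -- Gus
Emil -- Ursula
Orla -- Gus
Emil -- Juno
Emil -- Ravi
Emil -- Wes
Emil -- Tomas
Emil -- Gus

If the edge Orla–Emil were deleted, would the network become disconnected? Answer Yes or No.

No

Even without that edge, Orla still reaches Emil via Orla – Gus – Emil, so the network stays connected. Not a bridge.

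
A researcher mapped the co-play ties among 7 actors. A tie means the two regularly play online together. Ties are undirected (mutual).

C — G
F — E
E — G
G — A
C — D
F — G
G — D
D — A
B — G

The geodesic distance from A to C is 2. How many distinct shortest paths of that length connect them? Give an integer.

The shortest distance is 2. The length-2 paths are: A–G–C; A–D–C.
That gives 2 distinct shortest paths.

2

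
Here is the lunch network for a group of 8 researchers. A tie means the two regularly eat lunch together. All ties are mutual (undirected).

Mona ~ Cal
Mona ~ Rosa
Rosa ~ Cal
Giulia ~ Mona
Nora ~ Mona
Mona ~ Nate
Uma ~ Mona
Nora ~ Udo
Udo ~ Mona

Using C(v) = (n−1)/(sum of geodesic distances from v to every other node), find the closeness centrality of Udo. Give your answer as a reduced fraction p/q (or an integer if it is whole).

7/12

Distances from Udo: Cal:2, Giulia:2, Mona:1, Nate:2, Nora:1, Rosa:2, Uma:2. Sum = 12.
n = 8, so closeness = 7/12.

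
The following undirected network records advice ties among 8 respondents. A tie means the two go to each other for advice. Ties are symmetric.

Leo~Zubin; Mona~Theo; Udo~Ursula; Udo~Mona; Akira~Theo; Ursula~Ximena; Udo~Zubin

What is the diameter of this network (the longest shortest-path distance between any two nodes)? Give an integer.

Eccentricity of each node (its greatest distance to any other): Akira:5, Leo:5, Mona:3, Theo:4, Udo:3, Ursula:4, Ximena:5, Zubin:4.
The maximum eccentricity is 5, realized for instance by the pair Akira–Leo via Akira – Theo – Mona – Udo – Zubin – Leo. So the diameter is 5.

5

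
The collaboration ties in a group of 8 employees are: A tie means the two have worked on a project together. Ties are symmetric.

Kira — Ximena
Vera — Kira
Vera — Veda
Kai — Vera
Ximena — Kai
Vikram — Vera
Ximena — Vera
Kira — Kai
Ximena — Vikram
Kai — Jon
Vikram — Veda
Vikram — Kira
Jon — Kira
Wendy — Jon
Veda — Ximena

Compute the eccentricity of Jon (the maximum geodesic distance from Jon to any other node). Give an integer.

3

Distances from Jon: Kai:1, Kira:1, Veda:3, Vera:2, Vikram:2, Wendy:1, Ximena:2.
The largest is 3 (to Veda), so the eccentricity of Jon is 3.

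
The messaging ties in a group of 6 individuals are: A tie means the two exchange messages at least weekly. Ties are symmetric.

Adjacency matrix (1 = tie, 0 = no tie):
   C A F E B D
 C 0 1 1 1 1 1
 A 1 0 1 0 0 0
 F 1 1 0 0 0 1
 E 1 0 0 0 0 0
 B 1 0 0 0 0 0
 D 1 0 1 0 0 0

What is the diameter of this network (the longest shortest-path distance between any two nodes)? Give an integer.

2

Eccentricity of each node (its greatest distance to any other): A:2, B:2, C:1, D:2, E:2, F:2.
The maximum eccentricity is 2, realized for instance by the pair A–E via A – C – E. So the diameter is 2.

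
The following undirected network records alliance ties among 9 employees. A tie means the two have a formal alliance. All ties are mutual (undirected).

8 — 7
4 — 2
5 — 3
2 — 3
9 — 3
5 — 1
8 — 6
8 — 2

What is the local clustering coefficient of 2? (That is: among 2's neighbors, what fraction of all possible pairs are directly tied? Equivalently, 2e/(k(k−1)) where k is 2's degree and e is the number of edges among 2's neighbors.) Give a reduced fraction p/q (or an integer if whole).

2's neighbors: 3, 4, and 8 (k = 3).
Possible neighbor pairs: C(3,2) = 3. Edges among them: none → e = 0.
Clustering(2) = 0/3 = 0.

0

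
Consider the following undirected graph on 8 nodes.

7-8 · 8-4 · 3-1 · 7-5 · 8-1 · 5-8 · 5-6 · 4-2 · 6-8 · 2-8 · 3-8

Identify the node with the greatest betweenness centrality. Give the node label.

Unnormalized betweenness of each node: 1:0, 2:0, 3:0, 4:0, 5:1/2, 6:0, 7:0, 8:33/2.
8 has the largest value, 33/2, making it the main broker — the node through which the most shortest paths run.

8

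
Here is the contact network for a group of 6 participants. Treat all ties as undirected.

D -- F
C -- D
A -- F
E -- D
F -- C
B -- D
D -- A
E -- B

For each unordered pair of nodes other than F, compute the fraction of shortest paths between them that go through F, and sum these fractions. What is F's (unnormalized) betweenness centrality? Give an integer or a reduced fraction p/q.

1/2

Pairs whose geodesics pass through F — A–C: 1/2.
All other pairs contribute 0.
Summing the contributions gives betweenness(F) = 1/2.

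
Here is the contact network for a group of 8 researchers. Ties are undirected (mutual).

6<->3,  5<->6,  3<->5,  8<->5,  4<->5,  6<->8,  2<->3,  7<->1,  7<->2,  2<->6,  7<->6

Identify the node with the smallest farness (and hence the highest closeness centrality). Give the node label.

Farness (sum of distances to all others) for each node — 1:18, 2:12, 3:12, 4:17, 5:11, 6:9, 7:12, 8:13.
The smallest farness is 9, for 6, so 6 has the highest closeness.

6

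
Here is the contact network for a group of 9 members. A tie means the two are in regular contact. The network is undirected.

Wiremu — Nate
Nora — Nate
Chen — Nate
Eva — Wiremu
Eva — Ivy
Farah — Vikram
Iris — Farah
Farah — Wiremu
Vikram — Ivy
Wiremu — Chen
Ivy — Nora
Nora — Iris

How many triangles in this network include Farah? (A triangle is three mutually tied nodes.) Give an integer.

Farah's neighbors are Iris, Vikram, and Wiremu, but none of them are tied to each other, so no triangle contains Farah.

0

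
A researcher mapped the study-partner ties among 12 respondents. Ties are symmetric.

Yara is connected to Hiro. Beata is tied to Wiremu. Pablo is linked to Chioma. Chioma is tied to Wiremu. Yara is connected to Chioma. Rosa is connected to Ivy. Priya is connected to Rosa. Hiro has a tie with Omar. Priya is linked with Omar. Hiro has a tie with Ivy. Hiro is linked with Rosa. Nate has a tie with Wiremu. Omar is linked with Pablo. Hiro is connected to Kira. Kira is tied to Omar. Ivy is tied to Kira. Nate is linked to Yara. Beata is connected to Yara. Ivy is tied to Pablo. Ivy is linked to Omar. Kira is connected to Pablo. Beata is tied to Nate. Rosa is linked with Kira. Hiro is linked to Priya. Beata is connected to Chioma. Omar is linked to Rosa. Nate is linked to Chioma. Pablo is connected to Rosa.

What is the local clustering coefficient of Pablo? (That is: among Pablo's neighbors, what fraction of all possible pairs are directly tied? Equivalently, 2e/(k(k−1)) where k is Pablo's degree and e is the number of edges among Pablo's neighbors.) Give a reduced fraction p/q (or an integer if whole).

3/5

Pablo's neighbors: Chioma, Ivy, Kira, Omar, and Rosa (k = 5).
Possible neighbor pairs: C(5,2) = 10. Edges among them: Ivy–Kira, Ivy–Omar, Ivy–Rosa, Kira–Omar, Kira–Rosa, Omar–Rosa → e = 6.
Clustering(Pablo) = 6/10 = 3/5.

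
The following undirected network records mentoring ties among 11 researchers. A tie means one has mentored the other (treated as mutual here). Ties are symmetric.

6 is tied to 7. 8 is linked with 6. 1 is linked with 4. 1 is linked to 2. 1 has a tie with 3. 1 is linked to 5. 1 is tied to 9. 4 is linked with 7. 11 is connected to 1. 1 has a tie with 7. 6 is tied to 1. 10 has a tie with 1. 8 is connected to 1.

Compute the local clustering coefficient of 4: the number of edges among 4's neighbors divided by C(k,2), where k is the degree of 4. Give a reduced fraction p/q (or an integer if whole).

4's neighbors: 1 and 7 (k = 2).
Possible neighbor pairs: C(2,2) = 1. Edges among them: 1–7 → e = 1.
Clustering(4) = 1/1.

1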